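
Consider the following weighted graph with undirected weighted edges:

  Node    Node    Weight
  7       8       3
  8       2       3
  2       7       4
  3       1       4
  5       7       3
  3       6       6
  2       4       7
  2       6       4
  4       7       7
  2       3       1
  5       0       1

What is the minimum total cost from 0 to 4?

11

Settle nodes by increasing distance from 0:
0: 0
5: 1  (via 0)
7: 4  (via 5)
8: 7  (via 7)
2: 8  (via 7)
3: 9  (via 2)
4: 11  (via 7)
Shortest route: 0 → 5 → 7 → 4 = 11.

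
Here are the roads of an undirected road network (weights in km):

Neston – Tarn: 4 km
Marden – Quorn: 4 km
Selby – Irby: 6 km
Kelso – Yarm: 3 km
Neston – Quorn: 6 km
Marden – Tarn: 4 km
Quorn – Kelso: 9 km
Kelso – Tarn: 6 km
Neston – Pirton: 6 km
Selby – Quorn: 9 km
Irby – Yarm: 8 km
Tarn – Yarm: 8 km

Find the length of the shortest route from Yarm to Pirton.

18 km

Compare a few routes:
Yarm - Kelso - Tarn - Neston - Pirton: 3+6+4+6 = 19
Yarm - Tarn - Neston - Pirton: 8+4+6 = 18
The minimum is 18 km via Yarm - Tarn - Neston - Pirton.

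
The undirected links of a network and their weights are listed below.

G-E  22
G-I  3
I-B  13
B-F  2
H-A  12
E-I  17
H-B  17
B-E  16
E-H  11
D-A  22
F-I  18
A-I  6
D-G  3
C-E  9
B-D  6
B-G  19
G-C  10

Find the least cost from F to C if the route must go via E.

27

Shortest F→E: F–B–E = 18
Shortest E→C: E–C = 9
Total via E: 18 + 9 = 27.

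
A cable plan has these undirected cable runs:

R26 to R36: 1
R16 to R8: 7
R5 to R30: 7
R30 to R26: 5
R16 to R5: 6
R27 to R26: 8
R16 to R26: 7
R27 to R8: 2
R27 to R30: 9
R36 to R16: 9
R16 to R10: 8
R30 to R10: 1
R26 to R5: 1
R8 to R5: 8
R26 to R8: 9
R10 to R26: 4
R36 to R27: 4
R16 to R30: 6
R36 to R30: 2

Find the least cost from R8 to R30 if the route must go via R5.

12

Shortest R8→R5: R8–R5 = 8
Shortest R5→R30: R5–R26–R36–R30 = 4
Total via R5: 8 + 4 = 12.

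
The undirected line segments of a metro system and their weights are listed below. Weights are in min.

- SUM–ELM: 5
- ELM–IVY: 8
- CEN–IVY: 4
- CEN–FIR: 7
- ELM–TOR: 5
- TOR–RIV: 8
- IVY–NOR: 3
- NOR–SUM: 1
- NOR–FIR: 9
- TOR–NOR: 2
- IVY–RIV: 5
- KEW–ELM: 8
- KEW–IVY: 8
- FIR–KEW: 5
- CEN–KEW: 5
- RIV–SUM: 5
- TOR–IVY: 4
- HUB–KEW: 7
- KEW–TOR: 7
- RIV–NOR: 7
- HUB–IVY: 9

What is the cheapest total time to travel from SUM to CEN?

8 min

Candidate routes:
SUM–NOR–TOR–IVY–CEN: 1+2+4+4 = 11
SUM–NOR–IVY–CEN: 1+3+4 = 8
The minimum is 8 min via SUM–NOR–IVY–CEN.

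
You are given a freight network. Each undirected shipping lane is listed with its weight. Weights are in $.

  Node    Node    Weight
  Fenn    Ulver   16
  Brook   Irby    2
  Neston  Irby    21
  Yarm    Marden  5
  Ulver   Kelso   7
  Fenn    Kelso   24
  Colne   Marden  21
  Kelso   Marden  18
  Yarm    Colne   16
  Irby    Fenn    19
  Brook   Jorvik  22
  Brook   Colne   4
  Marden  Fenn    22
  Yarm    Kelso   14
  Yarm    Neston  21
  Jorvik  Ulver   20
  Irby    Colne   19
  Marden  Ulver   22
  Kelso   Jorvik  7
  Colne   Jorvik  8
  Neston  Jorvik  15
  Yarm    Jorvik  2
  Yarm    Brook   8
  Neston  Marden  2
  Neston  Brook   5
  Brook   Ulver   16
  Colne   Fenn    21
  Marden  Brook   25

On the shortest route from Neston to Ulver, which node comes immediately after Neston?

Brook

Enumerating some paths:
Neston → Marden → Yarm → Jorvik → Kelso → Ulver: 2+5+2+7+7 = 23
Neston → Brook → Ulver: 5+16 = 21
The minimum is $21 via Neston → Brook → Ulver.
So from Neston the first move is to Brook.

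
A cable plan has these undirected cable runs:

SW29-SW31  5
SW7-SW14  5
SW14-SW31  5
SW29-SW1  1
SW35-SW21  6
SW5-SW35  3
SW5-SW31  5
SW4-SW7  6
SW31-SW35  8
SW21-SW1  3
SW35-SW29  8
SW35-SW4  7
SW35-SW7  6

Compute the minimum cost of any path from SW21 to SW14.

Shortest distances from SW21:
SW21: 0
SW1: 3  (via SW21)
SW29: 4  (via SW1)
SW35: 6  (via SW21)
SW31: 9  (via SW29)
SW5: 9  (via SW35)
SW7: 12  (via SW35)
SW4: 13  (via SW35)
SW14: 14  (via SW31)
Shortest route: SW21 → SW1 → SW29 → SW31 → SW14 = 14.

14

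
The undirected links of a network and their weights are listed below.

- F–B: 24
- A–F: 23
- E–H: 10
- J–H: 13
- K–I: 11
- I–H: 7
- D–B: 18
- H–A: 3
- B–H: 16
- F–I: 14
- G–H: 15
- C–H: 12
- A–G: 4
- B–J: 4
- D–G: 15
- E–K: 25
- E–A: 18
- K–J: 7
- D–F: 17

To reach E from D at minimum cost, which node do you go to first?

G

Enumerating some paths:
D–G–A–H–E: 15+4+3+10 = 32
D–G–A–E: 15+4+18 = 37
The minimum is 32 via D–G–A–H–E.
So from D the first move is to G.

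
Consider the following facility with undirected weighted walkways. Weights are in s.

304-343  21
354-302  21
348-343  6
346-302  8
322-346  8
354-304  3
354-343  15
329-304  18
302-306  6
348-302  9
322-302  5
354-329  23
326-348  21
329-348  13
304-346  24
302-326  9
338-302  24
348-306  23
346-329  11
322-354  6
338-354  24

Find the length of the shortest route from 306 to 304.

Settle nodes by increasing distance from 306:
306: 0
302: 6  (via 306)
322: 11  (via 302)
346: 14  (via 302)
348: 15  (via 302)
326: 15  (via 302)
354: 17  (via 322)
304: 20  (via 354)
Shortest route: 306–302–322–354–304 = 20 s.

20 s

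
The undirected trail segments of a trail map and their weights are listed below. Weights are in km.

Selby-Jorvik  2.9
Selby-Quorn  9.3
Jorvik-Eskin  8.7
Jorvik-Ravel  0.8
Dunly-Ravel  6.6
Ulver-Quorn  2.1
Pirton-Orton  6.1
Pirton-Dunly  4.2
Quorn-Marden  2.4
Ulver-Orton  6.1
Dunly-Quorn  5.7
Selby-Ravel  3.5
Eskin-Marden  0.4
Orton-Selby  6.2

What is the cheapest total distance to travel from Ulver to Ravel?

14.4 km

Running Dijkstra from Ulver:
Ulver: 0
Quorn: 2.1  (via Ulver)
Marden: 4.5  (via Quorn)
Eskin: 4.9  (via Marden)
Orton: 6.1  (via Ulver)
Dunly: 7.8  (via Quorn)
Selby: 11.4  (via Quorn)
Pirton: 12  (via Dunly)
Jorvik: 13.6  (via Eskin)
Ravel: 14.4  (via Dunly)
Shortest route: Ulver–Quorn–Dunly–Ravel = 14.4 km.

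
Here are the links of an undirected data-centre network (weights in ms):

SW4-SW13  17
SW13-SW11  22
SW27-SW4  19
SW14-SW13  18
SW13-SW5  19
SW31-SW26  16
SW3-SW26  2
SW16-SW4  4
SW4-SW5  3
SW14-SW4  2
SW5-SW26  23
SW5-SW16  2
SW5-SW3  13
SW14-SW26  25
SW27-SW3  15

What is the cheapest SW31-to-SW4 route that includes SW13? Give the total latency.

Shortest SW31→SW13: SW31 → SW26 → SW3 → SW5 → SW13 = 50
Best SW13 to SW4: SW13 → SW4 costing 17
Total via SW13: 50 + 17 = 67 ms.

67 ms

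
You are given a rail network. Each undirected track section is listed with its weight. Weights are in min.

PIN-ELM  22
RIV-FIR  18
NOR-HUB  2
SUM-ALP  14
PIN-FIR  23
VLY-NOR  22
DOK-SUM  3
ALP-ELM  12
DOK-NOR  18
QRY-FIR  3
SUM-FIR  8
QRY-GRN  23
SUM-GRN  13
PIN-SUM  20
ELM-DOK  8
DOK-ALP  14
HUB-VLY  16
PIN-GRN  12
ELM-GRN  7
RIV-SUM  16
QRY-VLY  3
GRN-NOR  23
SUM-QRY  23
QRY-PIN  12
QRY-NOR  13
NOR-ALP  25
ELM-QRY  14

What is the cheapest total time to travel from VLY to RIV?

Settle nodes by increasing distance from VLY:
VLY: 0
QRY: 3  (via VLY)
FIR: 6  (via QRY)
SUM: 14  (via FIR)
PIN: 15  (via QRY)
NOR: 16  (via QRY)
HUB: 16  (via VLY)
DOK: 17  (via SUM)
ELM: 17  (via QRY)
GRN: 24  (via ELM)
RIV: 24  (via FIR)
Shortest route: VLY–QRY–FIR–RIV = 24 min.

24 min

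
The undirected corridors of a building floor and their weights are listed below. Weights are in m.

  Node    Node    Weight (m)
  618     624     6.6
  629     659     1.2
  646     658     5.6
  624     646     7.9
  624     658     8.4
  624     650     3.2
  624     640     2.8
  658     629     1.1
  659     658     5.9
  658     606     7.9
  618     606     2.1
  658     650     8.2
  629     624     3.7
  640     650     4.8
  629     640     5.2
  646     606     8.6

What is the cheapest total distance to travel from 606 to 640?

Shortest distances from 606:
606: 0
618: 2.1  (via 606)
658: 7.9  (via 606)
646: 8.6  (via 606)
624: 8.7  (via 618)
629: 9  (via 658)
659: 10.2  (via 629)
640: 11.5  (via 624)
Shortest route: 606–618–624–640 = 11.5 m.

11.5 m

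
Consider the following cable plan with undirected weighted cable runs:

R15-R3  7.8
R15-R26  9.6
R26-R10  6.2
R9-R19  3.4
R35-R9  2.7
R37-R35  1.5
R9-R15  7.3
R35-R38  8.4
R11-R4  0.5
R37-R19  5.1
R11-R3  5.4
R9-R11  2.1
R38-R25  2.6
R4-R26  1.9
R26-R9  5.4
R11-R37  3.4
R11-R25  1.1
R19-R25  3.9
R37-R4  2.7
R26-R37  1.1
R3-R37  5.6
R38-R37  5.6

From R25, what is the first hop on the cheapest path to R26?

Compare a few routes:
R25 - R11 - R37 - R26: 1.1+3.4+1.1 = 5.6
R25 - R11 - R9 - R35 - R37 - R26: 1.1+2.1+2.7+1.5+1.1 = 8.5
R25 - R11 - R4 - R26: 1.1+0.5+1.9 = 3.5
R25 - R11 - R4 - R37 - R26: 1.1+0.5+2.7+1.1 = 5.4
The minimum is 3.5 via R25 - R11 - R4 - R26.
So from R25 the first move is to R11.

R11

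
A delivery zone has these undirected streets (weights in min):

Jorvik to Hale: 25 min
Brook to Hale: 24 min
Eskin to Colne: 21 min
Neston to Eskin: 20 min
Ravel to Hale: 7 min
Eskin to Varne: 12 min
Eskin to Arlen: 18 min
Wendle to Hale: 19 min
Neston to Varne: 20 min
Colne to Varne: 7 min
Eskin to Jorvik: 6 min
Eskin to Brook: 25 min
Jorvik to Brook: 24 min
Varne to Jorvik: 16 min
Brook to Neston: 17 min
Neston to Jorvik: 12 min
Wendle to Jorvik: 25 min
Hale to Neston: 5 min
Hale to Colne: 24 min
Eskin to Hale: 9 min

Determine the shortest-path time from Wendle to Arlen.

46 min

Enumerating some paths:
Wendle - Hale - Eskin - Arlen: 19+9+18 = 46
Wendle - Hale - Neston - Jorvik - Eskin - Arlen: 19+5+12+6+18 = 60
Wendle - Hale - Neston - Eskin - Arlen: 19+5+20+18 = 62
Wendle - Jorvik - Eskin - Arlen: 25+6+18 = 49
Cheapest is Wendle - Hale - Eskin - Arlen at 46 min.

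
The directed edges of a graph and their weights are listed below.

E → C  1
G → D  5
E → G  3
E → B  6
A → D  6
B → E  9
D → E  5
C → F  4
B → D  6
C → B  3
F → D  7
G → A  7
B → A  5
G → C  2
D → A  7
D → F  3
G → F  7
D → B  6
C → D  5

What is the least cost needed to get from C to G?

Running Dijkstra from C:
C: 0
B: 3  (via C)
F: 4  (via C)
D: 5  (via C)
A: 8  (via B)
E: 10  (via D)
G: 13  (via E)
Shortest route: C–D–E–G = 13.

13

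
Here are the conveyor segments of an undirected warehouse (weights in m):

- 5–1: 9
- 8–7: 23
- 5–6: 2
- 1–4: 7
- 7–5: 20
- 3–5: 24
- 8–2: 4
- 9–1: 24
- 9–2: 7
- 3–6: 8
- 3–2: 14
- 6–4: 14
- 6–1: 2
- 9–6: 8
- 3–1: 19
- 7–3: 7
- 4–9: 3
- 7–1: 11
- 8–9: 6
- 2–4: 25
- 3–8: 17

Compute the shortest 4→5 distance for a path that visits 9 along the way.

Best 4 to 9: 4 → 9 costing 3
Best 9 to 5: 9 → 6 → 5 costing 10
Total via 9: 3 + 10 = 13 m.

13 m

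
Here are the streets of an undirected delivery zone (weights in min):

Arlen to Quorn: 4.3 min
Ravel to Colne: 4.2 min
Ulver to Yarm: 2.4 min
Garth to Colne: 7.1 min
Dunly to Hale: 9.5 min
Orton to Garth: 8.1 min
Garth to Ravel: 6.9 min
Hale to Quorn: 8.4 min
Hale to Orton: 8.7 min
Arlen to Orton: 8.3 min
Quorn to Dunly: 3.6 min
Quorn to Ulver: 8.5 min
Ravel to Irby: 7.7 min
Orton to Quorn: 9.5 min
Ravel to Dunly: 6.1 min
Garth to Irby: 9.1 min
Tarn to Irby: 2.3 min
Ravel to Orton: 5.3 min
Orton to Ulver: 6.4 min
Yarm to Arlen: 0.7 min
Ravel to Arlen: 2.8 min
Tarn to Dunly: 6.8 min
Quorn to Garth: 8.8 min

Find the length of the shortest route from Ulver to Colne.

10.1 min

Enumerating some paths:
Ulver - Orton - Ravel - Colne: 6.4+5.3+4.2 = 15.9
Ulver - Quorn - Arlen - Ravel - Colne: 8.5+4.3+2.8+4.2 = 19.8
Ulver - Yarm - Arlen - Ravel - Colne: 2.4+0.7+2.8+4.2 = 10.1
Cheapest is Ulver - Yarm - Arlen - Ravel - Colne at 10.1 min.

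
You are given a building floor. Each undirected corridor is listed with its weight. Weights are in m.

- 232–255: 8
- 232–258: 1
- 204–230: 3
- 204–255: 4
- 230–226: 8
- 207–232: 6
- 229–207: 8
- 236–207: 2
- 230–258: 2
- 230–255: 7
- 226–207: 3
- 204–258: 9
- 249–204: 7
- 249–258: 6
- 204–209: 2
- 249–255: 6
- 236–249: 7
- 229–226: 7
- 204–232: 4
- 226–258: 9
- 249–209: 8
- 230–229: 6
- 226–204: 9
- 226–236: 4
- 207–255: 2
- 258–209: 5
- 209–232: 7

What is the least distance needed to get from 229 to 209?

11 m

Settle nodes by increasing distance from 229:
229: 0
230: 6  (via 229)
226: 7  (via 229)
258: 8  (via 230)
207: 8  (via 229)
232: 9  (via 258)
204: 9  (via 230)
236: 10  (via 207)
255: 10  (via 207)
209: 11  (via 204)
Shortest route: 229 → 230 → 204 → 209 = 11 m.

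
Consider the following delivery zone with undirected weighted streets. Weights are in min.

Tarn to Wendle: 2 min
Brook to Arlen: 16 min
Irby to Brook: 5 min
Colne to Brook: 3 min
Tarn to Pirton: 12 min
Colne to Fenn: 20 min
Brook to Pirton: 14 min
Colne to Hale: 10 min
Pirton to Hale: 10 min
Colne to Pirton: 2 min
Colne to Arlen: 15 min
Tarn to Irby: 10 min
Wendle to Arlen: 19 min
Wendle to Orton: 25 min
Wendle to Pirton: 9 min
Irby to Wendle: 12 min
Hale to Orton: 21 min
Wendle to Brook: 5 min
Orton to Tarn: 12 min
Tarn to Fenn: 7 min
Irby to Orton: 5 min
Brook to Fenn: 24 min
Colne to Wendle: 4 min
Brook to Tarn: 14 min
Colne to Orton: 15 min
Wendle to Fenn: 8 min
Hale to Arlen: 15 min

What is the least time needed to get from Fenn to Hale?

Shortest distances from Fenn:
Fenn: 0
Tarn: 7  (via Fenn)
Wendle: 8  (via Fenn)
Colne: 12  (via Wendle)
Brook: 13  (via Wendle)
Pirton: 14  (via Colne)
Irby: 17  (via Tarn)
Orton: 19  (via Tarn)
Hale: 22  (via Colne)
Shortest route: Fenn → Wendle → Colne → Hale = 22 min.

22 min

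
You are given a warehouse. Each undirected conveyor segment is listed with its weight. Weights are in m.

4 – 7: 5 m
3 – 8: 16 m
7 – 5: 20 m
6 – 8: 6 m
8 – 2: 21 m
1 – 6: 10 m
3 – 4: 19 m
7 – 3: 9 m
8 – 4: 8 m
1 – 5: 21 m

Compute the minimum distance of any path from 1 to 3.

Compare a few routes:
1–6–8–3: 10+6+16 = 32
1–6–8–4–7–3: 10+6+8+5+9 = 38
1–6–8–4–3: 10+6+8+19 = 43
The minimum is 32 m via 1–6–8–3.

32 m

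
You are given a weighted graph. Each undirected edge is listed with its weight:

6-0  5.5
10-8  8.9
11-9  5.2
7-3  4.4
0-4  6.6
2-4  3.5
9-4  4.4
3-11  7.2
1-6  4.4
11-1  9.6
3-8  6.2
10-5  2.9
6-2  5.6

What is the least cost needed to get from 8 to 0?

29.6

Running Dijkstra from 8:
8: 0
3: 6.2  (via 8)
10: 8.9  (via 8)
7: 10.6  (via 3)
5: 11.8  (via 10)
11: 13.4  (via 3)
9: 18.6  (via 11)
1: 23  (via 11)
4: 23  (via 9)
2: 26.5  (via 4)
6: 27.4  (via 1)
0: 29.6  (via 4)
Shortest route: 8 → 3 → 11 → 9 → 4 → 0 = 29.6.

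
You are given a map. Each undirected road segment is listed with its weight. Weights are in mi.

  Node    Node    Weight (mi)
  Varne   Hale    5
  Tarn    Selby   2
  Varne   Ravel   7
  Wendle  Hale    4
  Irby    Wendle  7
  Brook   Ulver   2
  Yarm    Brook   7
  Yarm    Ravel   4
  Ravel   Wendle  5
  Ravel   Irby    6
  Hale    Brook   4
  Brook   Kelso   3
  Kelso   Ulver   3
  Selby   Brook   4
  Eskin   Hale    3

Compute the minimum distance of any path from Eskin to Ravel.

Enumerating some paths:
Eskin → Hale → Wendle → Ravel: 3+4+5 = 12
Eskin → Hale → Varne → Ravel: 3+5+7 = 15
Eskin → Hale → Brook → Yarm → Ravel: 3+4+7+4 = 18
Eskin → Hale → Wendle → Irby → Ravel: 3+4+7+6 = 20
The minimum is 12 mi via Eskin → Hale → Wendle → Ravel.

12 mi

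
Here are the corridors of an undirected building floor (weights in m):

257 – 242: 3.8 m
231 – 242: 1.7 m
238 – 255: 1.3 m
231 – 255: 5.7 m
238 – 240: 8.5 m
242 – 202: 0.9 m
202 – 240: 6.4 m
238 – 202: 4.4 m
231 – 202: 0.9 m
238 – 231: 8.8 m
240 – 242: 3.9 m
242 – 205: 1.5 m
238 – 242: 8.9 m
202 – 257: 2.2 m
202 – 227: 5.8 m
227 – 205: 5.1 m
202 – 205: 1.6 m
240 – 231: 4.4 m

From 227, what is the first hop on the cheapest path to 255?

202

Enumerating some paths:
227 - 202 - 238 - 255: 5.8+4.4+1.3 = 11.5
227 - 202 - 231 - 255: 5.8+0.9+5.7 = 12.4
Cheapest is 227 - 202 - 238 - 255 at 11.5 m.
So from 227 the first move is to 202.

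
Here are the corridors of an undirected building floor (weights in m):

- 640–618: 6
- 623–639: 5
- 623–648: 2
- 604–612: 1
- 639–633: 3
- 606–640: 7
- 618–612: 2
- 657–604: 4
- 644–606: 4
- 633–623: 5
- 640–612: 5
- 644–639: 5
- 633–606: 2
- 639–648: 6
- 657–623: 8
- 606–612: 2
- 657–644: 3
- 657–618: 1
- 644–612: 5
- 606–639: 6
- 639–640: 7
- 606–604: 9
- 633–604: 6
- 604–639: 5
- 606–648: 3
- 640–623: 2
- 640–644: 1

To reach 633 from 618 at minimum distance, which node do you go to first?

612

Compare a few routes:
618 → 657 → 644 → 606 → 633: 1+3+4+2 = 10
618 → 612 → 604 → 633: 2+1+6 = 9
618 → 612 → 606 → 633: 2+2+2 = 6
The minimum is 6 m via 618 → 612 → 606 → 633.
So from 618 the first move is to 612.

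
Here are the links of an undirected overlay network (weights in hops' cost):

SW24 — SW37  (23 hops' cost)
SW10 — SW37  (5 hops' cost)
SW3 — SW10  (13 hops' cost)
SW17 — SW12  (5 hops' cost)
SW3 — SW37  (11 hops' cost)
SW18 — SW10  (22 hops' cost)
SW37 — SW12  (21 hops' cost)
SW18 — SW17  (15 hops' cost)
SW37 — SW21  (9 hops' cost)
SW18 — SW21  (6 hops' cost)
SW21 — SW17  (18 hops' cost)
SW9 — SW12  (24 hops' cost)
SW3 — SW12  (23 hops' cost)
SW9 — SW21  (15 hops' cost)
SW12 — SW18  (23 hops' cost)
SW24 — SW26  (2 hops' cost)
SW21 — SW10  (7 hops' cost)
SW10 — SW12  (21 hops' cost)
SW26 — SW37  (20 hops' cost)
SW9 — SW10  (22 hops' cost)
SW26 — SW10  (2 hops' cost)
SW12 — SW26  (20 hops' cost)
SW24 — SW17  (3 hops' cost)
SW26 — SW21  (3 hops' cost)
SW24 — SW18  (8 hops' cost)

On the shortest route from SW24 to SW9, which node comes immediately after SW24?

Enumerating some paths:
SW24–SW26–SW21–SW9: 2+3+15 = 20
SW24–SW26–SW10–SW9: 2+2+22 = 26
SW24–SW18–SW21–SW9: 8+6+15 = 29
SW24–SW26–SW10–SW21–SW9: 2+2+7+15 = 26
The minimum is 20 hops' cost via SW24–SW26–SW21–SW9.
So from SW24 the first move is to SW26.

SW26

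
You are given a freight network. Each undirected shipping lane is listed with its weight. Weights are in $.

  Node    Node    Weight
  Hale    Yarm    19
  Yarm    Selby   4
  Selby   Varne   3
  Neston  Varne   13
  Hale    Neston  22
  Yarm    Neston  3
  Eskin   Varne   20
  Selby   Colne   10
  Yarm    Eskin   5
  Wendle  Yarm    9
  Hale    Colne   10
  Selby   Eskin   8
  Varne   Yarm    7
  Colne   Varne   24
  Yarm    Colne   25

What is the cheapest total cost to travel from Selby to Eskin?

$8

Running Dijkstra from Selby:
Selby: 0
Varne: 3  (via Selby)
Yarm: 4  (via Selby)
Neston: 7  (via Yarm)
Eskin: 8  (via Selby)
Shortest route: Selby–Eskin = $8.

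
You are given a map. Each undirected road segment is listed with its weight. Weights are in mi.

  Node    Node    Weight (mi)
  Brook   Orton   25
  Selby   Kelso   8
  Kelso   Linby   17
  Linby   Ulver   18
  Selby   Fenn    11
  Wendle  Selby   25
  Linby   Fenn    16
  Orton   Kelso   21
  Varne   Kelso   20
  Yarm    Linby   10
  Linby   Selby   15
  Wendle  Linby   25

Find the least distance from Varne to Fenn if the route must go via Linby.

53 mi

Best Varne to Linby: Varne–Kelso–Linby costing 37
Best Linby to Fenn: Linby–Fenn costing 16
Total via Linby: 37 + 16 = 53 mi.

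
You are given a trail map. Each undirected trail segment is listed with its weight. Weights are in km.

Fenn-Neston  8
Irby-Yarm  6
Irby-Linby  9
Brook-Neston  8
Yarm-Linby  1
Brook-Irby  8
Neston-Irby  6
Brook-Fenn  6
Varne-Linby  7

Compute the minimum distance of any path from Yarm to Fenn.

20 km

Running Dijkstra from Yarm:
Yarm: 0
Linby: 1  (via Yarm)
Irby: 6  (via Yarm)
Varne: 8  (via Linby)
Neston: 12  (via Irby)
Brook: 14  (via Irby)
Fenn: 20  (via Neston)
Shortest route: Yarm → Irby → Neston → Fenn = 20 km.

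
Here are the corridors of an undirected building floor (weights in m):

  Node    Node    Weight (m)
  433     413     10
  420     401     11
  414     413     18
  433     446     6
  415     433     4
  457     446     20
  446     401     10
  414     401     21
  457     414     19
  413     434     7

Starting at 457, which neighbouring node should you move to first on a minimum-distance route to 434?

446

Enumerating some paths:
457 - 446 - 433 - 413 - 434: 20+6+10+7 = 43
457 - 414 - 413 - 434: 19+18+7 = 44
457 - 414 - 401 - 446 - 433 - 413 - 434: 19+21+10+6+10+7 = 73
The minimum is 43 m via 457 - 446 - 433 - 413 - 434.
So from 457 the first move is to 446.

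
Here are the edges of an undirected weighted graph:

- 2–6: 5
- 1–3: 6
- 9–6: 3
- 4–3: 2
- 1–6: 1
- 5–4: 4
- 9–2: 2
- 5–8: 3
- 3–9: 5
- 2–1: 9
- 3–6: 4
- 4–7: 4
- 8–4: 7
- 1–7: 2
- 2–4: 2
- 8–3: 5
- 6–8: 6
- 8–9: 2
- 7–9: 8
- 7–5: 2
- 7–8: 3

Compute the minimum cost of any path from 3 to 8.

5

Shortest distances from 3:
3: 0
4: 2  (via 3)
2: 4  (via 4)
6: 4  (via 3)
1: 5  (via 6)
8: 5  (via 3)
Shortest route: 3–8 = 5.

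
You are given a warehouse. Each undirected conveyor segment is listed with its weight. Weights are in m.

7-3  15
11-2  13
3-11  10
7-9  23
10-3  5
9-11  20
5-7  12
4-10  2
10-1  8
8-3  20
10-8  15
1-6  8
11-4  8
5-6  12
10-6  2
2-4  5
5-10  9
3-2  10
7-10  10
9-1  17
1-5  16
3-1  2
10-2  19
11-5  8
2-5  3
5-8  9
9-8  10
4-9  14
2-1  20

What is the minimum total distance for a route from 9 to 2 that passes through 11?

31 m

Shortest 9→11: 9–11 = 20
Shortest 11→2: 11–5–2 = 11
Total via 11: 20 + 11 = 31 m.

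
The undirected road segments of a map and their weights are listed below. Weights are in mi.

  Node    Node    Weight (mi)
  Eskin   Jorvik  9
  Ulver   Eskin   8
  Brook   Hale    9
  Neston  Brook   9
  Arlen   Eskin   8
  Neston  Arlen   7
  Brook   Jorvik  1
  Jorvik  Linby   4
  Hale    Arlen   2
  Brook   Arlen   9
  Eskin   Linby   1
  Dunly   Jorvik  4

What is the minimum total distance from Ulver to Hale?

Settle nodes by increasing distance from Ulver:
Ulver: 0
Eskin: 8  (via Ulver)
Linby: 9  (via Eskin)
Jorvik: 13  (via Linby)
Brook: 14  (via Jorvik)
Arlen: 16  (via Eskin)
Dunly: 17  (via Jorvik)
Hale: 18  (via Arlen)
Shortest route: Ulver → Eskin → Arlen → Hale = 18 mi.

18 mi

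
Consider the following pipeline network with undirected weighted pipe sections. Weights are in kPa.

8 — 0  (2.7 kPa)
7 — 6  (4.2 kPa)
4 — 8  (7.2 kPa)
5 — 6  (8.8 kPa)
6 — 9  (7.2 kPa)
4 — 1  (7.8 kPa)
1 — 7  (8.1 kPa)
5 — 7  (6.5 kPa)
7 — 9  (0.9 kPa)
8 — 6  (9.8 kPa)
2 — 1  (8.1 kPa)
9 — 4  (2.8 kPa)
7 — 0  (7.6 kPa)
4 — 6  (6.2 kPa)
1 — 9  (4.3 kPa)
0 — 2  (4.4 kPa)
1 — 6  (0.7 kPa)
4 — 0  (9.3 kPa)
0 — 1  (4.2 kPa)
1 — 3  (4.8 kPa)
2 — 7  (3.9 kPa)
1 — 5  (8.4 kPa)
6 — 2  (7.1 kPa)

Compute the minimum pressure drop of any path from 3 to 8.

Running Dijkstra from 3:
3: 0
1: 4.8  (via 3)
6: 5.5  (via 1)
0: 9  (via 1)
9: 9.1  (via 1)
7: 9.7  (via 6)
4: 11.7  (via 6)
8: 11.7  (via 0)
Shortest route: 3 → 1 → 0 → 8 = 11.7 kPa.

11.7 kPa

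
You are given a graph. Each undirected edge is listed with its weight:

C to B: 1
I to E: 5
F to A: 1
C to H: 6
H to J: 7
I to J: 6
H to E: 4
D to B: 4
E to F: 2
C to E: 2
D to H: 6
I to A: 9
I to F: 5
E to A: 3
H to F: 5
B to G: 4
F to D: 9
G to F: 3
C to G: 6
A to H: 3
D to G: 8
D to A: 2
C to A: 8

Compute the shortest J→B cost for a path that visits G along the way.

18

Shortest J→G: J–I–F–G = 14
Shortest G→B: G–B = 4
Total via G: 14 + 4 = 18.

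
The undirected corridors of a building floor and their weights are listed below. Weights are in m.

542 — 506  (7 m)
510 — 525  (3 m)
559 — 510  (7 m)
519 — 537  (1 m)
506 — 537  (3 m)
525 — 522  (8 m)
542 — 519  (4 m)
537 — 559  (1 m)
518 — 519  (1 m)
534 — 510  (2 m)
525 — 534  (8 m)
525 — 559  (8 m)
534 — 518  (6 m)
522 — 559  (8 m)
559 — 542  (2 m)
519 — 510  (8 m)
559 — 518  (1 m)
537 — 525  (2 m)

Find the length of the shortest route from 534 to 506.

Settle nodes by increasing distance from 534:
534: 0
510: 2  (via 534)
525: 5  (via 510)
518: 6  (via 534)
537: 7  (via 525)
559: 7  (via 518)
519: 7  (via 518)
542: 9  (via 559)
506: 10  (via 537)
Shortest route: 534–510–525–537–506 = 10 m.

10 m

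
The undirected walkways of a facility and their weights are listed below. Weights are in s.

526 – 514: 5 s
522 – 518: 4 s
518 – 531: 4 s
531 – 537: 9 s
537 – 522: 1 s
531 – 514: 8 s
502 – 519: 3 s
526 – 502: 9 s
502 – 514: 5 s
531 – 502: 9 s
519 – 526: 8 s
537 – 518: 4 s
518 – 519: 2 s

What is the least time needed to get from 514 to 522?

Running Dijkstra from 514:
514: 0
526: 5  (via 514)
502: 5  (via 514)
531: 8  (via 514)
519: 8  (via 502)
518: 10  (via 519)
522: 14  (via 518)
Shortest route: 514 → 502 → 519 → 518 → 522 = 14 s.

14 s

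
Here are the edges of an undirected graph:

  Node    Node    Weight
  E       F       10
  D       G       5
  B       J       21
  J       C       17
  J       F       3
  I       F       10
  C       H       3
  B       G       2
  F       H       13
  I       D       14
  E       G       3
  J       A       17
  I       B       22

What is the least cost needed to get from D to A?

Settle nodes by increasing distance from D:
D: 0
G: 5  (via D)
B: 7  (via G)
E: 8  (via G)
I: 14  (via D)
F: 18  (via E)
J: 21  (via F)
H: 31  (via F)
C: 34  (via H)
A: 38  (via J)
Shortest route: D–G–E–F–J–A = 38.

38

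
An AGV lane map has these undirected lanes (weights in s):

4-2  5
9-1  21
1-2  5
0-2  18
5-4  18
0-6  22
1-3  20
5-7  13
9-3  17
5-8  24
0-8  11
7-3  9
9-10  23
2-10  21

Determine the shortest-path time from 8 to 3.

Compare a few routes:
8 - 5 - 4 - 2 - 1 - 3: 24+18+5+5+20 = 72
8 - 0 - 2 - 1 - 3: 11+18+5+20 = 54
8 - 0 - 2 - 1 - 9 - 3: 11+18+5+21+17 = 72
8 - 5 - 7 - 3: 24+13+9 = 46
Cheapest is 8 - 5 - 7 - 3 at 46 s.

46 s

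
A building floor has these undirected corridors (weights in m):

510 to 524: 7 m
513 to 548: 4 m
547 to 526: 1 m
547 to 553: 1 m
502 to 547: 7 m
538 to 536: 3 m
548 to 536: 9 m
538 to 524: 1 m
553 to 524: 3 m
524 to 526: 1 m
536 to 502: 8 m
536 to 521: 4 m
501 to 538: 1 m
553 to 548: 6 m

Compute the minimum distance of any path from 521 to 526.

Settle nodes by increasing distance from 521:
521: 0
536: 4  (via 521)
538: 7  (via 536)
524: 8  (via 538)
501: 8  (via 538)
526: 9  (via 524)
Shortest route: 521–536–538–524–526 = 9 m.

9 m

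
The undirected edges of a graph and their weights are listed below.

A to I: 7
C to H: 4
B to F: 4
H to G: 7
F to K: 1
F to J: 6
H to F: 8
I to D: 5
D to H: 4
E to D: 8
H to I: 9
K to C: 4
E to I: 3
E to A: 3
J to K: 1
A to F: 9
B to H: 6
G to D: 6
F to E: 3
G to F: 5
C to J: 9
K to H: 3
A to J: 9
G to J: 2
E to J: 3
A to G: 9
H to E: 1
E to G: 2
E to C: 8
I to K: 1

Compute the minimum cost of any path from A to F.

6

Candidate routes:
A–E–H–K–F: 3+1+3+1 = 8
A–E–F: 3+3 = 6
A–E–J–K–F: 3+3+1+1 = 8
Cheapest is A–E–F at 6.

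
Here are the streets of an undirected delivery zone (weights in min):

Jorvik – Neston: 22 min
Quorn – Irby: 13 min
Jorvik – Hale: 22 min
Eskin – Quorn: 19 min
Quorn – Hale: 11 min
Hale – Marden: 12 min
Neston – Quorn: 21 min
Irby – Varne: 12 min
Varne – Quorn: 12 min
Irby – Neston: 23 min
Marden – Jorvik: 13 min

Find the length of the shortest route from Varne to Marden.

Running Dijkstra from Varne:
Varne: 0
Irby: 12  (via Varne)
Quorn: 12  (via Varne)
Hale: 23  (via Quorn)
Eskin: 31  (via Quorn)
Neston: 33  (via Quorn)
Marden: 35  (via Hale)
Shortest route: Varne → Quorn → Hale → Marden = 35 min.

35 min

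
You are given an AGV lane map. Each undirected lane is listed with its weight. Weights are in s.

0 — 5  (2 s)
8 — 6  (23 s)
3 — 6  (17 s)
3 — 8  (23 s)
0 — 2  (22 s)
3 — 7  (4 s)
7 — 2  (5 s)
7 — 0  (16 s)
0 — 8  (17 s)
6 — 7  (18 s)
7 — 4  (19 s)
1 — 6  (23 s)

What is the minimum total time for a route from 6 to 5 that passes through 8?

42 s

Best 6 to 8: 6–8 costing 23
Shortest 8→5: 8–0–5 = 19
Total via 8: 23 + 19 = 42 s.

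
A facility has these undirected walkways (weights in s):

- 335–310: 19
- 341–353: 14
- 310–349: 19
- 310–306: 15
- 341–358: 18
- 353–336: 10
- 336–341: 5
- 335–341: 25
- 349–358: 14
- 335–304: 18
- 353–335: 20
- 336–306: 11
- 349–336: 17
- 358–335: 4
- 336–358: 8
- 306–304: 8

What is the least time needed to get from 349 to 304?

Candidate routes:
349–310–306–304: 19+15+8 = 42
349–358–336–306–304: 14+8+11+8 = 41
349–358–335–304: 14+4+18 = 36
Cheapest is 349–358–335–304 at 36 s.

36 s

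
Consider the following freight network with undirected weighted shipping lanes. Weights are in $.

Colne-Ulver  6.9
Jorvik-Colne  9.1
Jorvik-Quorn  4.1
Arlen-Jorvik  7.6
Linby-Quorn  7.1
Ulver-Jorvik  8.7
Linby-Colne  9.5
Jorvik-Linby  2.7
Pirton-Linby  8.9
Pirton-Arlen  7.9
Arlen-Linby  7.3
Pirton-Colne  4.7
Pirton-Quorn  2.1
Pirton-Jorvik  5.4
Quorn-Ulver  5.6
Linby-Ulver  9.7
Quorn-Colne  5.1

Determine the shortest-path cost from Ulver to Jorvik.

$8.7

Compare a few routes:
Ulver - Jorvik: 8.7 = 8.7
Ulver - Quorn - Jorvik: 5.6+4.1 = 9.7
Ulver - Linby - Jorvik: 9.7+2.7 = 12.4
The minimum is $8.7 via Ulver - Jorvik.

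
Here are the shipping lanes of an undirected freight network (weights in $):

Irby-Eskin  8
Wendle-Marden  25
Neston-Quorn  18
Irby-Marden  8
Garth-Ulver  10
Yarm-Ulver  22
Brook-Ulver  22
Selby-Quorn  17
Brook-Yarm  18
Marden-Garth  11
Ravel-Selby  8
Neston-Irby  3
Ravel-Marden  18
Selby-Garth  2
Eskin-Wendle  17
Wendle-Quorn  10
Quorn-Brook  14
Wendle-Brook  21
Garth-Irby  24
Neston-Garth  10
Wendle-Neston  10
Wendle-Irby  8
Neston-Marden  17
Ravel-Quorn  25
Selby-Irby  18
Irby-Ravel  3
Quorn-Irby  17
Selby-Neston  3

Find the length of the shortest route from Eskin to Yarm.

Running Dijkstra from Eskin:
Eskin: 0
Irby: 8  (via Eskin)
Neston: 11  (via Irby)
Ravel: 11  (via Irby)
Selby: 14  (via Neston)
Wendle: 16  (via Irby)
Garth: 16  (via Selby)
Marden: 16  (via Irby)
Quorn: 25  (via Irby)
Ulver: 26  (via Garth)
Brook: 37  (via Wendle)
Yarm: 48  (via Ulver)
Shortest route: Eskin → Irby → Neston → Selby → Garth → Ulver → Yarm = $48.

$48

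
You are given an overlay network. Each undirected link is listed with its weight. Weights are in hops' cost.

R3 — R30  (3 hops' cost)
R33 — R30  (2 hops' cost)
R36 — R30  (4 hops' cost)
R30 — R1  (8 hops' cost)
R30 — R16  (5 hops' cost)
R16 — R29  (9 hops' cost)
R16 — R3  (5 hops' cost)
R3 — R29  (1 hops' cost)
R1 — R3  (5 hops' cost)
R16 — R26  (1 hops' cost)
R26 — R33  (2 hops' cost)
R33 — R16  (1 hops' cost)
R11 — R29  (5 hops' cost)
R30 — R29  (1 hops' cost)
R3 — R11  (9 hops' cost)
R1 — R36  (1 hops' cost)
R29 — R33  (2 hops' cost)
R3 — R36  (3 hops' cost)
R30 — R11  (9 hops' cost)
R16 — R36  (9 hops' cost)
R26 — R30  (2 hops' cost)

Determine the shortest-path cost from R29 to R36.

Enumerating some paths:
R29 → R30 → R3 → R36: 1+3+3 = 7
R29 → R3 → R36: 1+3 = 4
R29 → R30 → R36: 1+4 = 5
The minimum is 4 hops' cost via R29 → R3 → R36.

4 hops' cost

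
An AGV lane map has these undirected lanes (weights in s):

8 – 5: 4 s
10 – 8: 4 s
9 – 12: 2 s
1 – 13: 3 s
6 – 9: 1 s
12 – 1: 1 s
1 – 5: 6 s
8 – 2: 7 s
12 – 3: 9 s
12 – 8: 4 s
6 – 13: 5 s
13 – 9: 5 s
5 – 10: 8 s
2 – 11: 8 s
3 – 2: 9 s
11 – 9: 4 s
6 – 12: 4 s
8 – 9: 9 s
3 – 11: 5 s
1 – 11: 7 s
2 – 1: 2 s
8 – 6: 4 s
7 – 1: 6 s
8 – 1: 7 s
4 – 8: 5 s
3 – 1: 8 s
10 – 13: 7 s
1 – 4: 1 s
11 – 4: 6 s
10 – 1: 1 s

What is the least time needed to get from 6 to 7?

10 s

Enumerating some paths:
6 → 12 → 1 → 7: 4+1+6 = 11
6 → 9 → 12 → 1 → 7: 1+2+1+6 = 10
6 → 13 → 1 → 7: 5+3+6 = 14
The minimum is 10 s via 6 → 9 → 12 → 1 → 7.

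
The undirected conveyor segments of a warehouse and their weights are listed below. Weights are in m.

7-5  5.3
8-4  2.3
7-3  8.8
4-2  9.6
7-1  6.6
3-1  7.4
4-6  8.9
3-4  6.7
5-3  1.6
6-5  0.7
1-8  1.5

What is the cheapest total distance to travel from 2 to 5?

17.9 m

Compare a few routes:
2 → 4 → 3 → 5: 9.6+6.7+1.6 = 17.9
2 → 4 → 6 → 5: 9.6+8.9+0.7 = 19.2
The minimum is 17.9 m via 2 → 4 → 3 → 5.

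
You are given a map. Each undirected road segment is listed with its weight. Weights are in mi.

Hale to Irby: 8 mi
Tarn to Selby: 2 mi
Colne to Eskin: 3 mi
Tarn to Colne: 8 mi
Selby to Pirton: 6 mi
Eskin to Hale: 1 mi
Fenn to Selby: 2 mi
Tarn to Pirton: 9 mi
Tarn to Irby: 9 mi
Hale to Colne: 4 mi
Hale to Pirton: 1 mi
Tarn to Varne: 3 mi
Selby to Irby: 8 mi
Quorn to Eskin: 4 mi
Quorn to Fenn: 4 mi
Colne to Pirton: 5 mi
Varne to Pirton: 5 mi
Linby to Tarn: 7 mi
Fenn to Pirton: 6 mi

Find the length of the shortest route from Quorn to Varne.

11 mi

Compare a few routes:
Quorn - Eskin - Colne - Pirton - Varne: 4+3+5+5 = 17
Quorn - Eskin - Hale - Pirton - Varne: 4+1+1+5 = 11
Quorn - Fenn - Pirton - Varne: 4+6+5 = 15
Cheapest is Quorn - Eskin - Hale - Pirton - Varne at 11 mi.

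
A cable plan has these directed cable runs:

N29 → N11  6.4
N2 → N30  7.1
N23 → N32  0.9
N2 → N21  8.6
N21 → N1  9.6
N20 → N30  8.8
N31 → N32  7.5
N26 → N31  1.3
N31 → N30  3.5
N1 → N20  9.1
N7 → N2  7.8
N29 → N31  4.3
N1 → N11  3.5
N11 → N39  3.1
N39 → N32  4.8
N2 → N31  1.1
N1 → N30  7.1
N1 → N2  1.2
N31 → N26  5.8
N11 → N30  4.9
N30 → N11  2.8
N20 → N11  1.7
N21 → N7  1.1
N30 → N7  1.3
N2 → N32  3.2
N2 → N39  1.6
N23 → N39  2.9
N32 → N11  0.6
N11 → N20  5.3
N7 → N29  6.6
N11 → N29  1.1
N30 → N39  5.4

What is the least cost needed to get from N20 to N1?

33.9

Running Dijkstra from N20:
N20: 0
N11: 1.7  (via N20)
N29: 2.8  (via N11)
N39: 4.8  (via N11)
N30: 6.6  (via N11)
N31: 7.1  (via N29)
N7: 7.9  (via N30)
N32: 9.6  (via N39)
N26: 12.9  (via N31)
N2: 15.7  (via N7)
N21: 24.3  (via N2)
N1: 33.9  (via N21)
Shortest route: N20–N11–N30–N7–N2–N21–N1 = 33.9.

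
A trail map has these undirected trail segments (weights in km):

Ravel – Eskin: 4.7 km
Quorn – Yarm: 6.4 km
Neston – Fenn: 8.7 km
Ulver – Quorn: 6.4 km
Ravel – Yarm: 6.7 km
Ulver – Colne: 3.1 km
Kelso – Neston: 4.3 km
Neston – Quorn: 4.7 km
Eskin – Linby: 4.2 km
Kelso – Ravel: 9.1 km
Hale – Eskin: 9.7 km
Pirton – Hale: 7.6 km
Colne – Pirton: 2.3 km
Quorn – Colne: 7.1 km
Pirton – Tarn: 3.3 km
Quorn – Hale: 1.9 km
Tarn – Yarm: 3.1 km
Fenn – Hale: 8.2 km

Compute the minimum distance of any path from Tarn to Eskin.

14.5 km

Compare a few routes:
Tarn → Yarm → Ravel → Eskin: 3.1+6.7+4.7 = 14.5
Tarn → Pirton → Hale → Eskin: 3.3+7.6+9.7 = 20.6
Tarn → Yarm → Quorn → Hale → Eskin: 3.1+6.4+1.9+9.7 = 21.1
Cheapest is Tarn → Yarm → Ravel → Eskin at 14.5 km.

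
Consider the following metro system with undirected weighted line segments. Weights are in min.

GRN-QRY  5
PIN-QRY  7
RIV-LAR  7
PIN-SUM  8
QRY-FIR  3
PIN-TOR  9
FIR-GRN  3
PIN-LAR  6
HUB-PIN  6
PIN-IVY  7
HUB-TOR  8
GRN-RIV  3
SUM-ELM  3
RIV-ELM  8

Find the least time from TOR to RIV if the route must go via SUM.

Best TOR to SUM: TOR–PIN–SUM costing 17
Best SUM to RIV: SUM–ELM–RIV costing 11
Total via SUM: 17 + 11 = 28 min.

28 min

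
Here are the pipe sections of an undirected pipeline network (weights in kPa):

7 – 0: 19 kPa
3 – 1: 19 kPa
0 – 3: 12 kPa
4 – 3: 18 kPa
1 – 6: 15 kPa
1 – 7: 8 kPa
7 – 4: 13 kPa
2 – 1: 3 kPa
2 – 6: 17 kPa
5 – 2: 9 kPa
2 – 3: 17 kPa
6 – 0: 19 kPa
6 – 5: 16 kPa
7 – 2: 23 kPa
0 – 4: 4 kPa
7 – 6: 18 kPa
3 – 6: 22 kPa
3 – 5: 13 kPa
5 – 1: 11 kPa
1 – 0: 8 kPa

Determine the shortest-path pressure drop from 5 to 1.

Running Dijkstra from 5:
5: 0
2: 9  (via 5)
1: 11  (via 5)
Shortest route: 5 → 1 = 11 kPa.

11 kPa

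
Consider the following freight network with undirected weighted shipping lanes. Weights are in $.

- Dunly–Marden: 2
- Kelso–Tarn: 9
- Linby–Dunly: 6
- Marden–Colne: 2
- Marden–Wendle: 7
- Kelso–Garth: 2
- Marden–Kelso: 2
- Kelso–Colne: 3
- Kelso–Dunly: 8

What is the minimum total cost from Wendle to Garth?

$11

Compare a few routes:
Wendle - Marden - Kelso - Garth: 7+2+2 = 11
Wendle - Marden - Colne - Kelso - Garth: 7+2+3+2 = 14
Wendle - Marden - Dunly - Kelso - Garth: 7+2+8+2 = 19
Cheapest is Wendle - Marden - Kelso - Garth at $11.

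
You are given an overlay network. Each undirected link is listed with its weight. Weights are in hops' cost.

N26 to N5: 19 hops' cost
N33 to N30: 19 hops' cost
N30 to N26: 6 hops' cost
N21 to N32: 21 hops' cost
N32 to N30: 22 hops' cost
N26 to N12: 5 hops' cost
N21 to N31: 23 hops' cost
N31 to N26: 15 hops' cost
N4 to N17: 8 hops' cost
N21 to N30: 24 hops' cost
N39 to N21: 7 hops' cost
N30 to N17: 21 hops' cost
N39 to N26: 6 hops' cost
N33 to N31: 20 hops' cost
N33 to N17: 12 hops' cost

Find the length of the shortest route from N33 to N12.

Shortest distances from N33:
N33: 0
N17: 12  (via N33)
N30: 19  (via N33)
N31: 20  (via N33)
N4: 20  (via N17)
N26: 25  (via N30)
N12: 30  (via N26)
Shortest route: N33 → N30 → N26 → N12 = 30 hops' cost.

30 hops' cost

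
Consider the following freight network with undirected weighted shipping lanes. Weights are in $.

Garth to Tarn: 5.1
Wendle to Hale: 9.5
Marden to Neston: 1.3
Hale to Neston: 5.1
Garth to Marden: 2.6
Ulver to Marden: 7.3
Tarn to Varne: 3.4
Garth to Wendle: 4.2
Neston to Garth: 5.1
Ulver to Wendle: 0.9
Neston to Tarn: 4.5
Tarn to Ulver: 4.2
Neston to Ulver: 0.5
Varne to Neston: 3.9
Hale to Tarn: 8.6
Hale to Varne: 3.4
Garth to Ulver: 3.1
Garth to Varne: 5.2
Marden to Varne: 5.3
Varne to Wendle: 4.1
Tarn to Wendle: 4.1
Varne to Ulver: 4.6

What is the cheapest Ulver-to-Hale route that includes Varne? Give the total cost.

$7.8

Best Ulver to Varne: Ulver → Neston → Varne costing 4.4
Shortest Varne→Hale: Varne → Hale = 3.4
Total via Varne: 4.4 + 3.4 = $7.8.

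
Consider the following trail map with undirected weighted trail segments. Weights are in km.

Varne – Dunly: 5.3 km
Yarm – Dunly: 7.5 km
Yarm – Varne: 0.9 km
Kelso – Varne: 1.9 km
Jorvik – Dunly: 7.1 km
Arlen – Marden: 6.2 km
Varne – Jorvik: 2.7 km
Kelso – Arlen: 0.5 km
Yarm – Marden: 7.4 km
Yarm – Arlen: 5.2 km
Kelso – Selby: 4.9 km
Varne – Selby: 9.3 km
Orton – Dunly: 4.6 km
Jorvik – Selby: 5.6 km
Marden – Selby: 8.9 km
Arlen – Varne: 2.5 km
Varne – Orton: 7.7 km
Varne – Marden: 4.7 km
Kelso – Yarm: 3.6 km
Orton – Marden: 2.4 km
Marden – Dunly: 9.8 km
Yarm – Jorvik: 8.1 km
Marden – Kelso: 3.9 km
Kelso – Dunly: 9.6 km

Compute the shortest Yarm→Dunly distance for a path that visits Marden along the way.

Best Yarm to Marden: Yarm → Varne → Marden costing 5.6
Best Marden to Dunly: Marden → Orton → Dunly costing 7
Total via Marden: 5.6 + 7 = 12.6 km.

12.6 km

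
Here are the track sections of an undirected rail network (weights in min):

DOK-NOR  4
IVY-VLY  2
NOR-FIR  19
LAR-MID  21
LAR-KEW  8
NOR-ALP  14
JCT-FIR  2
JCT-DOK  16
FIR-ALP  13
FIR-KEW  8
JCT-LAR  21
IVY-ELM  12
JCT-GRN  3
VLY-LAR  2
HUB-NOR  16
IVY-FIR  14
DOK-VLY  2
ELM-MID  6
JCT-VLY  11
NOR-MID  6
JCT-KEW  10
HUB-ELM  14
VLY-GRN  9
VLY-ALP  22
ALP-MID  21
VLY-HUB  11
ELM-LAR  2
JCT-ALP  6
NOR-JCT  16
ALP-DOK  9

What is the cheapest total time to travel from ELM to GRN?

Settle nodes by increasing distance from ELM:
ELM: 0
LAR: 2  (via ELM)
VLY: 4  (via LAR)
IVY: 6  (via VLY)
DOK: 6  (via VLY)
MID: 6  (via ELM)
NOR: 10  (via DOK)
KEW: 10  (via LAR)
GRN: 13  (via VLY)
Shortest route: ELM–LAR–VLY–GRN = 13 min.

13 min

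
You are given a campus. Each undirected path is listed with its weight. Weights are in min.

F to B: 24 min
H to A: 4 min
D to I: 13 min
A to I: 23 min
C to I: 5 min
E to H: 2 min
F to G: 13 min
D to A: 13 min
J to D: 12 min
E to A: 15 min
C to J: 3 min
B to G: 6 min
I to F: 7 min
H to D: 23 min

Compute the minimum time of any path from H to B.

Compare a few routes:
H–A–D–I–F–B: 4+13+13+7+24 = 61
H–A–I–F–G–B: 4+23+7+13+6 = 53
H–A–I–F–B: 4+23+7+24 = 58
H–A–D–I–F–G–B: 4+13+13+7+13+6 = 56
Cheapest is H–A–I–F–G–B at 53 min.

53 min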